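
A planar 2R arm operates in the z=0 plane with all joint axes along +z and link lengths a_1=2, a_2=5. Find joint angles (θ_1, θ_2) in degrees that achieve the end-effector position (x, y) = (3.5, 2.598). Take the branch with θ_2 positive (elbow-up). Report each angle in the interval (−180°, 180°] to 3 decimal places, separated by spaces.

cos θ_2 = (18.9996−2²−5²)/(2·2·5) = -0.5000; θ_2 = 120.0013° (elbow-up)
β = atan2(2.5980,3.5000) = 36.5860°; ψ = atan2(4.3301,-0.5001) = 96.5882°
θ_1 = β − ψ = -60.0022°

-60.002 120.001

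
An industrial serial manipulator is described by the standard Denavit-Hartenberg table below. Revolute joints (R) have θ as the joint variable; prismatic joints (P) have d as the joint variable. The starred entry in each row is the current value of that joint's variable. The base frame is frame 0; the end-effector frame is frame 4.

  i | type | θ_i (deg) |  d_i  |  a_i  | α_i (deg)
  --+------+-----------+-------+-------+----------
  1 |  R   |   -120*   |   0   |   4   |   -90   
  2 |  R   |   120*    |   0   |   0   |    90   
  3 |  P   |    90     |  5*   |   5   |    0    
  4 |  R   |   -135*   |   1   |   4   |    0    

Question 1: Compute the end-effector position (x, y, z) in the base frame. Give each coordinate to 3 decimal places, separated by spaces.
after link 1: o_1 = (-2.0000, -3.4641, 0.0000)
after link 2: o_2 = (-2.0000, -3.4641, 0.0000)
after link 3: o_3 = (0.1651, -9.7141, -2.5000)
after link 4: o_4 = (-2.0103, -7.8251, -5.4495)

-2.010 -7.825 -5.449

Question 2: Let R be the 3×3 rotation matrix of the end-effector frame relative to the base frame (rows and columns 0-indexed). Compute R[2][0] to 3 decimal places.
End-effector x-axis (col 0 of R) = (-0.4356,0.6597,-0.6124)
R[2][0] = -0.6124

-0.612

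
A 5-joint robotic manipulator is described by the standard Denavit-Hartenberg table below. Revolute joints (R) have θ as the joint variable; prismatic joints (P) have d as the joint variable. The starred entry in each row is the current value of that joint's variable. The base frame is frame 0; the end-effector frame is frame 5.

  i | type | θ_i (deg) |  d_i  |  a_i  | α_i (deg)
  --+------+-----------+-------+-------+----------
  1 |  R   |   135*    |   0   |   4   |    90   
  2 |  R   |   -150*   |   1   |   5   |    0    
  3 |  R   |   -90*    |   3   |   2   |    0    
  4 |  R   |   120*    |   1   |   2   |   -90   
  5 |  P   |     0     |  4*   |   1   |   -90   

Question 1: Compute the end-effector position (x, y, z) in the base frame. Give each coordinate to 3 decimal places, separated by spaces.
after link 1: o_1 = (-2.8284, 2.8284, 0.0000)
after link 2: o_2 = (0.9405, 0.4737, -2.5000)
after link 3: o_3 = (3.7690, 1.8879, -0.7679)
after link 4: o_4 = (5.1832, 1.8879, -2.5000)
after link 5: o_5 = (3.0872, 3.9838, -5.3660)

3.087 3.984 -5.366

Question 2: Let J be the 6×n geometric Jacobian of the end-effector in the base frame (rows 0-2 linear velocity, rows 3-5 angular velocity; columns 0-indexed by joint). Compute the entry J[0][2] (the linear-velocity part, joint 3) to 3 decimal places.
-2.027

axis z_2 = (0.7071,0.7071,0.0000); lever o_n−o_2 = (2.1467,3.5101,-2.8660)
cross product → J_v[:, 2] = (-2.0266,2.0266,0.9641)
J_ω[:, 2] = z_2
entry J[0][2] = -2.0266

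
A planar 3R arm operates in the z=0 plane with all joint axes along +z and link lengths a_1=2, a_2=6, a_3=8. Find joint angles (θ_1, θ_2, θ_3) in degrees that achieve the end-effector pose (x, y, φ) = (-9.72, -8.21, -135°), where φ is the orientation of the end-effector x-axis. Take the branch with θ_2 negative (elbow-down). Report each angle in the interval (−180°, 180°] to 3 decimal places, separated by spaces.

wrist centre = target − a_3·(cos φ, sin φ) = (-4.0631, -2.5531)
cos θ_2 = (23.0277−2²−6²)/(2·2·6) = -0.7072; θ_2 = -135.0058° (elbow-down)
β = atan2(-2.5531,-4.0631) = -147.8561°; ψ = atan2(-4.2422,-2.2431) = -117.8677°
θ_1 = β − ψ = -29.9884°
θ_3 = φ − θ_1 − θ_2 = 29.9942° (wrapped to (-180°,180°])

-29.988 -135.006 29.994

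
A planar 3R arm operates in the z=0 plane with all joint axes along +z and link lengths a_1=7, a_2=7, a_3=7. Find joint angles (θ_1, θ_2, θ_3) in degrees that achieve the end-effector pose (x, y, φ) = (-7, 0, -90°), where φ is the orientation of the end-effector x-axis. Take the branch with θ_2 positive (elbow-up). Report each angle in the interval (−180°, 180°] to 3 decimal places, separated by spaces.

90.000 90.000 90.000

wrist centre = target − a_3·(cos φ, sin φ) = (-7.0000, 7.0000)
cos θ_2 = (98.0000−7²−7²)/(2·7·7) = 0.0000; θ_2 = 90.0000° (elbow-up)
β = atan2(7.0000,-7.0000) = 135.0000°; ψ = atan2(7.0000,7.0000) = 45.0000°
θ_1 = β − ψ = 90.0000°
θ_3 = φ − θ_1 − θ_2 = 90.0000° (wrapped to (-180°,180°])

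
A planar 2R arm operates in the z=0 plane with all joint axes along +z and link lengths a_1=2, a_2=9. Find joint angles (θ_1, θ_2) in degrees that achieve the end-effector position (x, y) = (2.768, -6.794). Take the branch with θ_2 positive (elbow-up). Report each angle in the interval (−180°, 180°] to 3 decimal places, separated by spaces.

149.990 150.009

cos θ_2 = (53.8203−2²−9²)/(2·2·9) = -0.8661; θ_2 = 150.0090° (elbow-up)
β = atan2(-6.7940,2.7680) = -67.8331°; ψ = atan2(4.4988,-5.7949) = 142.1768°
θ_1 = β − ψ = -210.0099°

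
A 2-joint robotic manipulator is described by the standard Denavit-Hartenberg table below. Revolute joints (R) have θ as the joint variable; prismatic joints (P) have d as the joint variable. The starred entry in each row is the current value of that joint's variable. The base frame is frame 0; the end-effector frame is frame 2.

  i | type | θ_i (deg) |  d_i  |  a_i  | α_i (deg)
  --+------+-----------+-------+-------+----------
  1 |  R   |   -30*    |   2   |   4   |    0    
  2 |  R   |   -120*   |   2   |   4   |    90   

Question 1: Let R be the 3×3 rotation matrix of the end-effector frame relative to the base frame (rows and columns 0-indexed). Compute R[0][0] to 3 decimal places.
End-effector x-axis (col 0 of R) = (-0.8660,-0.5000,0.0000)
R[0][0] = -0.8660

-0.866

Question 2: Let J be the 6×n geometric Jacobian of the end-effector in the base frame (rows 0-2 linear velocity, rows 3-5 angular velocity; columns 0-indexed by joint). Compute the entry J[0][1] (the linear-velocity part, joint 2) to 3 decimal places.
2.000

axis z_1 = (0.0000,0.0000,1.0000); lever o_n−o_1 = (-3.4641,-2.0000,2.0000)
cross product → J_v[:, 1] = (2.0000,-3.4641,0.0000)
J_ω[:, 1] = z_1
entry J[0][1] = 2.0000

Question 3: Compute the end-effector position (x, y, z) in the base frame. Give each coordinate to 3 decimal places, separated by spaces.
0.000 -4.000 4.000

after link 1: o_1 = (3.4641, -2.0000, 2.0000)
after link 2: o_2 = (0.0000, -4.0000, 4.0000)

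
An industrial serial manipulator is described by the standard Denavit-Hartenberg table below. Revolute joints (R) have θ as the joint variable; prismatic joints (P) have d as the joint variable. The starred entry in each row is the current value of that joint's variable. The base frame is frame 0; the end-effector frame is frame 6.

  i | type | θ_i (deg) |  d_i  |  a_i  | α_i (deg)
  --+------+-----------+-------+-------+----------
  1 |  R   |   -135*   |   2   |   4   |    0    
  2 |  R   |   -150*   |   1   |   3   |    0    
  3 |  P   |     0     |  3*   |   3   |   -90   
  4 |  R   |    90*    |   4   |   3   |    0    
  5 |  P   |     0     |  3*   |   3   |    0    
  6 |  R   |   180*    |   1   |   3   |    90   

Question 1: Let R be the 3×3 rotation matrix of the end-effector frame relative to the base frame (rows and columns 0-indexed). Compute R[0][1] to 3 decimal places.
End-effector y-axis (col 1 of R) = (-0.9659,0.2588,0.0000)
R[0][1] = -0.9659

-0.966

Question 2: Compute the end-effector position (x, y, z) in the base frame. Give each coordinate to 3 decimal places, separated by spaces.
-9.003 5.038 3.000

after link 1: o_1 = (-2.8284, -2.8284, 2.0000)
after link 2: o_2 = (-2.0520, 0.0694, 3.0000)
after link 3: o_3 = (-1.2755, 2.9671, 6.0000)
after link 4: o_4 = (-5.1392, 4.0024, 3.0000)
after link 5: o_5 = (-8.0370, 4.7789, 0.0000)
after link 6: o_6 = (-9.0029, 5.0377, 3.0000)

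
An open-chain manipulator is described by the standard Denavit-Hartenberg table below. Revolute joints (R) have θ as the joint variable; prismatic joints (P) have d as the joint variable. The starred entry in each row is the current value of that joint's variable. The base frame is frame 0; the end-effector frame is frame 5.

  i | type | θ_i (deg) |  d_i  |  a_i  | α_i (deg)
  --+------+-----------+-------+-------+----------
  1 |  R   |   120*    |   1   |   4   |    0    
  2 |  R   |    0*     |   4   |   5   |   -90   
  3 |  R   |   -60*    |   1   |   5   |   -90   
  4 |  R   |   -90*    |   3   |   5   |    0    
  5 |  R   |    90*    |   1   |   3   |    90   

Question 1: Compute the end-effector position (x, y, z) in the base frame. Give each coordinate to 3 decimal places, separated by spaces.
-13.428 11.258 9.928

after link 1: o_1 = (-2.0000, 3.4641, 1.0000)
after link 2: o_2 = (-4.5000, 7.7942, 5.0000)
after link 3: o_3 = (-6.6160, 9.4593, 9.3301)
after link 4: o_4 = (-12.2452, 9.2093, 7.8301)
after link 5: o_5 = (-13.4282, 11.2583, 9.9282)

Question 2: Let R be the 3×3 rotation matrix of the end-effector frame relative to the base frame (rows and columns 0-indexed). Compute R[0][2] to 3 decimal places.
-0.866

End-effector z-axis (col 2 of R) = (-0.8660,-0.5000,0.0000)
R[0][2] = -0.8660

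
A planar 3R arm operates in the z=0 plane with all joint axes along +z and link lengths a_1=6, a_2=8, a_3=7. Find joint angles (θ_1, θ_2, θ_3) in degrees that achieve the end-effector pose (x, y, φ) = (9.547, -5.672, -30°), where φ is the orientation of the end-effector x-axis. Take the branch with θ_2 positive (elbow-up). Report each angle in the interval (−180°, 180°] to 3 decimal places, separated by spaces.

-134.999 150.000 -45.001

wrist centre = target − a_3·(cos φ, sin φ) = (3.4848, -2.1720)
cos θ_2 = (16.8616−6²−8²)/(2·6·8) = -0.8660; θ_2 = 150.0000° (elbow-up)
β = atan2(-2.1720,3.4848) = -31.9342°; ψ = atan2(4.0000,-0.9282) = 103.0643°
θ_1 = β − ψ = -134.9985°
θ_3 = φ − θ_1 − θ_2 = -45.0015° (wrapped to (-180°,180°])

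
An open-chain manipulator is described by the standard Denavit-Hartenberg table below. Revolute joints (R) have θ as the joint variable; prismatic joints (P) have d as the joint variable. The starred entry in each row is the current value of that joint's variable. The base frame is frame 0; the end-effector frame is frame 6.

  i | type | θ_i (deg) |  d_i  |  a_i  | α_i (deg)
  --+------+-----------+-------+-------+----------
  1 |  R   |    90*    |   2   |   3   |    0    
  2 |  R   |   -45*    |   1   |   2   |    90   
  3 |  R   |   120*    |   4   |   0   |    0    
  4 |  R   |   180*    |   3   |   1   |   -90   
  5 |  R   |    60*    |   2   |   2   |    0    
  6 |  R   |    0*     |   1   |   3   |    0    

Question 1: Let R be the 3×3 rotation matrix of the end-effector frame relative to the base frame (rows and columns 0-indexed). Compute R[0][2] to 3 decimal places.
End-effector z-axis (col 2 of R) = (0.6124,0.6124,0.5000)
R[0][2] = 0.6124

0.612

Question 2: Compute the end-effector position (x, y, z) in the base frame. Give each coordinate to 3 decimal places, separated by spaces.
after link 1: o_1 = (0.0000, 3.0000, 2.0000)
after link 2: o_2 = (1.4142, 4.4142, 3.0000)
after link 3: o_3 = (4.2426, 1.5858, 3.0000)
after link 4: o_4 = (6.7175, -0.1820, 2.1340)
after link 5: o_5 = (7.0711, 2.6211, 2.2679)
after link 6: o_6 = (6.3767, 5.6009, 1.4689)

6.377 5.601 1.469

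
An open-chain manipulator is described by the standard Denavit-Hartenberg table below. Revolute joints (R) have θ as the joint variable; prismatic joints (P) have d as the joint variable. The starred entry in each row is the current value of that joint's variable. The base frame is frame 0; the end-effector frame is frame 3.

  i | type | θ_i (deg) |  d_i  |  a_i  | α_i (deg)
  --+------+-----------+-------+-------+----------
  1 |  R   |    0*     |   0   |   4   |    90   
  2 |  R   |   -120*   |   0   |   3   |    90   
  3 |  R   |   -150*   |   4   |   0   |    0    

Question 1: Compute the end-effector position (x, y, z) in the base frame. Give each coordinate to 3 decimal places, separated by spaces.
after link 1: o_1 = (4.0000, 0.0000, 0.0000)
after link 2: o_2 = (2.5000, -0.0000, -2.5981)
after link 3: o_3 = (-0.9641, -0.0000, -0.5981)

-0.964 -0.000 -0.598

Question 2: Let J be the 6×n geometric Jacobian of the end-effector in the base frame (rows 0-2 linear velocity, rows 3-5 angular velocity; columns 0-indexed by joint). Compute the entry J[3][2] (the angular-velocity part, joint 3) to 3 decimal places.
axis z_2 = (-0.8660,-0.0000,0.5000); lever o_n−o_2 = (-3.4641,-0.0000,2.0000)
cross product → J_v[:, 2] = (0.0000,0.0000,0.0000)
J_ω[:, 2] = z_2
entry J[3][2] = -0.8660

-0.866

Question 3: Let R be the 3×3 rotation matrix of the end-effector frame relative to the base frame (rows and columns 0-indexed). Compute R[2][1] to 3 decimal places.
-0.433

End-effector y-axis (col 1 of R) = (-0.2500,0.8660,-0.4330)
R[2][1] = -0.4330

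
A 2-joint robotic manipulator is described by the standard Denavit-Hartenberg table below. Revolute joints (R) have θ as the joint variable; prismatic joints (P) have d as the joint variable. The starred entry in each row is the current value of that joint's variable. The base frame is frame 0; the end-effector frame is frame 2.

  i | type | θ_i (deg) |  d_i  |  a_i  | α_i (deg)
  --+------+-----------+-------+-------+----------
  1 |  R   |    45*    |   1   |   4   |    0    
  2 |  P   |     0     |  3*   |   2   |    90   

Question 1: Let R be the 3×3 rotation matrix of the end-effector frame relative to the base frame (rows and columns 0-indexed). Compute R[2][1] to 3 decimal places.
1.000

End-effector y-axis (col 1 of R) = (-0.0000,0.0000,1.0000)
R[2][1] = 1.0000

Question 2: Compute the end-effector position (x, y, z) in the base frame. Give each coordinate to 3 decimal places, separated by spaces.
after link 1: o_1 = (2.8284, 2.8284, 1.0000)
after link 2: o_2 = (4.2426, 4.2426, 4.0000)

4.243 4.243 4.000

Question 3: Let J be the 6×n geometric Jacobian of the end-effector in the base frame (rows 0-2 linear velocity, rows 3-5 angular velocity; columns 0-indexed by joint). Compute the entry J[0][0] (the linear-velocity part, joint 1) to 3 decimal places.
axis z_0 = ẑ; lever o_n−o_0 = (4.2426,4.2426,4.0000)
cross product → J_v[:, 0] = (-4.2426,4.2426,0.0000)
J_ω[:, 0] = z_0
entry J[0][0] = -4.2426

-4.243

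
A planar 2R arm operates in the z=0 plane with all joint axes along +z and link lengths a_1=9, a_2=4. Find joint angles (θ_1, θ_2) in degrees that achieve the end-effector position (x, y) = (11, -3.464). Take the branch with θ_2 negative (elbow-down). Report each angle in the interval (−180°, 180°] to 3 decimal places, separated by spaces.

0.001 -60.001

cos θ_2 = (132.9993−9²−4²)/(2·9·4) = 0.5000; θ_2 = -60.0006° (elbow-down)
β = atan2(-3.4640,11.0000) = -17.4797°; ψ = atan2(-3.4641,11.0000) = -17.4803°
θ_1 = β − ψ = 0.0006°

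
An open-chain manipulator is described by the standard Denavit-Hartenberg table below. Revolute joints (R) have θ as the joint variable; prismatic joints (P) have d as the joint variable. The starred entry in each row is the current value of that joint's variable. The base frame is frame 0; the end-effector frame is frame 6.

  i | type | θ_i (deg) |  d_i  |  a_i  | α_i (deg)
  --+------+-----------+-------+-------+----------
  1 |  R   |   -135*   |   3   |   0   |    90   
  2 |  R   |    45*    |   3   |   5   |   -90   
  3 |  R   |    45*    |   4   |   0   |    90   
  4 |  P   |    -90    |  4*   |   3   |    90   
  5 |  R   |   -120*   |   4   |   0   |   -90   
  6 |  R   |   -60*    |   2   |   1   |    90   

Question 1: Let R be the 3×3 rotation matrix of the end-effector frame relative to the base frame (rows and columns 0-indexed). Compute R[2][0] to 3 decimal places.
End-effector x-axis (col 0 of R) = (0.3678,0.8008,-0.4727)
R[2][0] = -0.4727

-0.473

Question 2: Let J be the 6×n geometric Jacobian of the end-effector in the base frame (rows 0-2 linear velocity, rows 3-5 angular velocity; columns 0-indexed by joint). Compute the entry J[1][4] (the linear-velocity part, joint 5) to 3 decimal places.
-0.499

axis z_4 = (-0.1464,0.8536,-0.5000); lever o_n−o_4 = (-0.2305,3.2025,-4.1975)
cross product → J_v[:, 4] = (-1.9815,-0.4995,-0.2723)
J_ω[:, 4] = z_4
entry J[1][4] = -0.4995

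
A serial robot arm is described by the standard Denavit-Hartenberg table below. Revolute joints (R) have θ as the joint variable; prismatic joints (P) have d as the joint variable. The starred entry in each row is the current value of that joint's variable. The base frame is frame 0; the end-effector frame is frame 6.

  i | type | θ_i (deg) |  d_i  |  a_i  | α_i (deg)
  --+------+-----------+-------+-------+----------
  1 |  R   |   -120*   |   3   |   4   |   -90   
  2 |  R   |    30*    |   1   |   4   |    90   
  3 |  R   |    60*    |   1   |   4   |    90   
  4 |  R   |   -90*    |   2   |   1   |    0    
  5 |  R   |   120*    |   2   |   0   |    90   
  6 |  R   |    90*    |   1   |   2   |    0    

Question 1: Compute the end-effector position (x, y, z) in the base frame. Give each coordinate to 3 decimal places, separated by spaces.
after link 1: o_1 = (-2.0000, -3.4641, 3.0000)
after link 2: o_2 = (-2.8660, -6.9641, 1.0000)
after link 3: o_3 = (-0.9821, -10.6292, 0.8660)
after link 4: o_4 = (-2.3481, -10.9952, -0.8660)
after link 5: o_5 = (-3.9641, -11.7942, -1.7321)
after link 6: o_6 = (-5.0969, -12.6223, -3.4731)

-5.097 -12.622 -3.473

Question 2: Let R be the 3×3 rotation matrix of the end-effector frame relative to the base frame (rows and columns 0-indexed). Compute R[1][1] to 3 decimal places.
0.916

End-effector y-axis (col 1 of R) = (-0.3370,0.9163,-0.2165)
R[1][1] = 0.9163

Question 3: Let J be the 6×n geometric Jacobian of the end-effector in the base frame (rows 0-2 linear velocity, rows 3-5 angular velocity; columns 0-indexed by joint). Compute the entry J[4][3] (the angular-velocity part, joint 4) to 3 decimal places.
-0.400

axis z_3 = (-0.8080,-0.3995,-0.4330); lever o_n−o_3 = (-4.1148,-1.9931,-4.3391)
cross product → J_v[:, 3] = (0.8705,-1.7243,-0.0335)
J_ω[:, 3] = z_3
entry J[4][3] = -0.3995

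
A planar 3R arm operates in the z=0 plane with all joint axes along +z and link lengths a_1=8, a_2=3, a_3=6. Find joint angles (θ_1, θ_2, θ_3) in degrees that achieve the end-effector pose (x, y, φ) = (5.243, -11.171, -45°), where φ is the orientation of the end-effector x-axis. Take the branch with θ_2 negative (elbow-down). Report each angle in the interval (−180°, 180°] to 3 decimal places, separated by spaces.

wrist centre = target − a_3·(cos φ, sin φ) = (1.0004, -6.9284)
cos θ_2 = (49.0029−8²−3²)/(2·8·3) = -0.4999; θ_2 = -119.9960° (elbow-down)
β = atan2(-6.9284,1.0004) = -81.7841°; ψ = atan2(-2.5982,6.5002) = -21.7870°
θ_1 = β − ψ = -59.9970°
θ_3 = φ − θ_1 − θ_2 = 134.9931° (wrapped to (-180°,180°])

-59.997 -119.996 134.993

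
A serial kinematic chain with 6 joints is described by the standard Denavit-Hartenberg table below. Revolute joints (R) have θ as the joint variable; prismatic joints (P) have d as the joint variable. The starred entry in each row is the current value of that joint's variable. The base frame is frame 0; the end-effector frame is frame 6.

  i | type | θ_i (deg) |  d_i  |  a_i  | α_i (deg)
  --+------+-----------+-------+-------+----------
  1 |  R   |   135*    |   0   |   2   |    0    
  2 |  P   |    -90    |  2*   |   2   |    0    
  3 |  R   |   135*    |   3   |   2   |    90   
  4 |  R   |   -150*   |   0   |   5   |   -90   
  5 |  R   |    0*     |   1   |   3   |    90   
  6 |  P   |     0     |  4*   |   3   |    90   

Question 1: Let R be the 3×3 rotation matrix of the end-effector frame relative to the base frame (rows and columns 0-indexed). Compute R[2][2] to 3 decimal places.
0.866

End-effector z-axis (col 2 of R) = (0.5000,-0.0000,0.8660)
R[2][2] = 0.8660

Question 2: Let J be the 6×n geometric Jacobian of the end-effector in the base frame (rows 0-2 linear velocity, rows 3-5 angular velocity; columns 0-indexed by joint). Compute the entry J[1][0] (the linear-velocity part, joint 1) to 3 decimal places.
axis z_0 = ẑ; lever o_n−o_0 = (7.0263,6.8284,-1.3660)
cross product → J_v[:, 0] = (-6.8284,7.0263,0.0000)
J_ω[:, 0] = z_0
entry J[1][0] = 7.0263

7.026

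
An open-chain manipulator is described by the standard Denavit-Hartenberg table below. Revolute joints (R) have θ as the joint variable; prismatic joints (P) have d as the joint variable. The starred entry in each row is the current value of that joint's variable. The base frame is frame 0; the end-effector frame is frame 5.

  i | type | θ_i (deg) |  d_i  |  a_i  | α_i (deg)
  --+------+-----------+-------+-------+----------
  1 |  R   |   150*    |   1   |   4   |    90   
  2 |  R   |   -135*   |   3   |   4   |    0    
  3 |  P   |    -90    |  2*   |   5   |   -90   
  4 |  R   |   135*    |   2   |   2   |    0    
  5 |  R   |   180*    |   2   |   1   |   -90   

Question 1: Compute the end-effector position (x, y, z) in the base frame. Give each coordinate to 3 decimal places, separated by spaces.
after link 1: o_1 = (-3.4641, 2.0000, 1.0000)
after link 2: o_2 = (0.4854, 3.1839, -1.8284)
after link 3: o_3 = (4.5473, 3.1481, 1.7071)
after link 4: o_4 = (4.1989, 1.7163, -0.7071)
after link 5: o_5 = (6.2102, 1.3716, -1.6213)

6.210 1.372 -1.621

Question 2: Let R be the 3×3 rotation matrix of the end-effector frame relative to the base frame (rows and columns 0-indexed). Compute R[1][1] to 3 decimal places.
End-effector y-axis (col 1 of R) = (-0.6124,0.3536,0.7071)
R[1][1] = 0.3536

0.354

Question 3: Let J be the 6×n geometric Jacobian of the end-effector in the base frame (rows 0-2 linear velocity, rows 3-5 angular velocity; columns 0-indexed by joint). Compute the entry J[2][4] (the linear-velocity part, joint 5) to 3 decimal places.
0.500

axis z_4 = (0.6124,-0.3536,-0.7071); lever o_n−o_4 = (2.0113,-0.3447,-0.9142)
cross product → J_v[:, 4] = (0.0795,-0.8624,0.5000)
J_ω[:, 4] = z_4
entry J[2][4] = 0.5000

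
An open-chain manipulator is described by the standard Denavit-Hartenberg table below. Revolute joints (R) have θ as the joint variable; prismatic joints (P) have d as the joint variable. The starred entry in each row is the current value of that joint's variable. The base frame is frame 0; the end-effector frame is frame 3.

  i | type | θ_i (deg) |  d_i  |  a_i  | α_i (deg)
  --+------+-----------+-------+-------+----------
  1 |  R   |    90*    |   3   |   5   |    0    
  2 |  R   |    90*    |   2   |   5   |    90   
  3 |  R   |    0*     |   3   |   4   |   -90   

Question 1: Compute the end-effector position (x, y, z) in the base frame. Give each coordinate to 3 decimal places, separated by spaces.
after link 1: o_1 = (0.0000, 5.0000, 3.0000)
after link 2: o_2 = (-5.0000, 5.0000, 5.0000)
after link 3: o_3 = (-9.0000, 8.0000, 5.0000)

-9.000 8.000 5.000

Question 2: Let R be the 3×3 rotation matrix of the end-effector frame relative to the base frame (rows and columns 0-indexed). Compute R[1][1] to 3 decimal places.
End-effector y-axis (col 1 of R) = (-0.0000,-1.0000,0.0000)
R[1][1] = -1.0000

-1.000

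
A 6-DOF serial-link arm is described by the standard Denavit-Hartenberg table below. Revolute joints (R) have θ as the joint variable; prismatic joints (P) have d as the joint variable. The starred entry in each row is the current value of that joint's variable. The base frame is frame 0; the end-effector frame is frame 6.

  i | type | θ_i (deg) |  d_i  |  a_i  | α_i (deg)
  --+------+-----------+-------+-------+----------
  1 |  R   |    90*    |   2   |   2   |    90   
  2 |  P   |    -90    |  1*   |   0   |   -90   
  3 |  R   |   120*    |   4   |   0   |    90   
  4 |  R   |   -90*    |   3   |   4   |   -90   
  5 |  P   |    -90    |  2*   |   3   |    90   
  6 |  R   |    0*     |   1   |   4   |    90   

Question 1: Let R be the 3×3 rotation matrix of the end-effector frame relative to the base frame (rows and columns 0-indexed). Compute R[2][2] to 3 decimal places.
End-effector z-axis (col 2 of R) = (0.8660,-0.0000,-0.5000)
R[2][2] = -0.5000

-0.500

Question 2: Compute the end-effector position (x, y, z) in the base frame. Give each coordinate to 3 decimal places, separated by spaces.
-5.732 3.000 -5.660

after link 1: o_1 = (0.0000, 2.0000, 2.0000)
after link 2: o_2 = (1.0000, 2.0000, 2.0000)
after link 3: o_3 = (1.0000, 6.0000, 2.0000)
after link 4: o_4 = (-0.5000, 2.0000, -0.5981)
after link 5: o_5 = (-3.7321, 2.0000, -2.1962)
after link 6: o_6 = (-5.7321, 3.0000, -5.6603)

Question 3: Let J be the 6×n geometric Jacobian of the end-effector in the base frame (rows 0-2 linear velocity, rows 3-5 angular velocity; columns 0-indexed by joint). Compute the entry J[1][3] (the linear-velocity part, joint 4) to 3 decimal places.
2.000

axis z_3 = (-0.5000,0.0000,-0.8660); lever o_n−o_3 = (-6.7321,-3.0000,-7.6603)
cross product → J_v[:, 3] = (-2.5981,2.0000,1.5000)
J_ω[:, 3] = z_3
entry J[1][3] = 2.0000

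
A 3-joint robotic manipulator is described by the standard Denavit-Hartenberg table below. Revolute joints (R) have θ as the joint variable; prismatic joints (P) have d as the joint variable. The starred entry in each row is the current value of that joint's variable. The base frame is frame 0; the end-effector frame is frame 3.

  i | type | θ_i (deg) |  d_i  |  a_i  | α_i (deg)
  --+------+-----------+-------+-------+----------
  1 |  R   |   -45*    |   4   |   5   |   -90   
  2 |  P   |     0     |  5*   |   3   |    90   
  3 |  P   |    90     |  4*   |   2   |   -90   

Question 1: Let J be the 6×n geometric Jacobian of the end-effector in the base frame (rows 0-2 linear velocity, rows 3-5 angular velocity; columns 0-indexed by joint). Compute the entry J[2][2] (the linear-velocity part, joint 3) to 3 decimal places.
prismatic axis z_2 = (0.0000,0.0000,1.0000)
J_v[:, 2] = z_2; J_ω[:, 2] = (0,0,0)
entry J[2][2] = 1.0000

1.000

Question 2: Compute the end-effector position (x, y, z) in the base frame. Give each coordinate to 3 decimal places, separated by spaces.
10.607 -0.707 8.000

after link 1: o_1 = (3.5355, -3.5355, 4.0000)
after link 2: o_2 = (9.1924, -2.1213, 4.0000)
after link 3: o_3 = (10.6066, -0.7071, 8.0000)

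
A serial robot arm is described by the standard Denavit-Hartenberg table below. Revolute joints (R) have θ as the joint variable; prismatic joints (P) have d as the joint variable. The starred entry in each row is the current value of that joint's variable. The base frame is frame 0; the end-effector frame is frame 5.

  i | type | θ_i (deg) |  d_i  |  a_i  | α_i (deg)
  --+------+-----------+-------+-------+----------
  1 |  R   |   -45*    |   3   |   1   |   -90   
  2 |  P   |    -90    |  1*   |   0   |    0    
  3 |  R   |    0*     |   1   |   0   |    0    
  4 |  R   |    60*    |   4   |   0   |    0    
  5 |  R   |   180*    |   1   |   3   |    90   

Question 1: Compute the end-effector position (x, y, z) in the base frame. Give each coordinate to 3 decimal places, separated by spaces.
3.820 6.080 1.500

after link 1: o_1 = (0.7071, -0.7071, 3.0000)
after link 2: o_2 = (1.4142, 0.0000, 3.0000)
after link 3: o_3 = (2.1213, 0.7071, 3.0000)
after link 4: o_4 = (4.9497, 3.5355, 3.0000)
after link 5: o_5 = (3.8197, 6.0798, 1.5000)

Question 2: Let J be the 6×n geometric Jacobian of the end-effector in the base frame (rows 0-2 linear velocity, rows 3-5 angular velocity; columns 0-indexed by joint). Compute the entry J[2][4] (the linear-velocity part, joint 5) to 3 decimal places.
2.598

axis z_4 = (0.7071,0.7071,0.0000); lever o_n−o_4 = (-1.1300,2.5442,-1.5000)
cross product → J_v[:, 4] = (-1.0607,1.0607,2.5981)
J_ω[:, 4] = z_4
entry J[2][4] = 2.5981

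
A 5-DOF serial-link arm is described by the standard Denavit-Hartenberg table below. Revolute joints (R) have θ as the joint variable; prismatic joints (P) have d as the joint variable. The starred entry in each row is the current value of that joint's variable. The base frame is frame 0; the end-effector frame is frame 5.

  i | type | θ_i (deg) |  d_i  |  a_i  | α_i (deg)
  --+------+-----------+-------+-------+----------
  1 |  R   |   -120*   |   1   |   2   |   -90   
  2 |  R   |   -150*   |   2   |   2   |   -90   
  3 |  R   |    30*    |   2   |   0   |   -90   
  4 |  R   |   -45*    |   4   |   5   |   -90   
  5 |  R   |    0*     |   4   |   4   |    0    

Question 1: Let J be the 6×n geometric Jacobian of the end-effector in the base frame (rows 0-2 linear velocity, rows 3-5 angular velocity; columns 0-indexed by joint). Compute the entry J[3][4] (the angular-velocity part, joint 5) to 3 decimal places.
axis z_4 = (0.1358,0.9422,-0.3062); lever o_n−o_4 = (-0.3282,5.0884,2.4495)
cross product → J_v[:, 4] = (3.8660,-0.2321,1.0000)
J_ω[:, 4] = z_4
entry J[3][4] = 0.1358

0.136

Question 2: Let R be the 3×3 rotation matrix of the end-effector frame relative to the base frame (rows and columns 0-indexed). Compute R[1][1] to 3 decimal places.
End-effector y-axis (col 1 of R) = (0.9665,-0.0580,0.2500)
R[1][1] = -0.0580

-0.058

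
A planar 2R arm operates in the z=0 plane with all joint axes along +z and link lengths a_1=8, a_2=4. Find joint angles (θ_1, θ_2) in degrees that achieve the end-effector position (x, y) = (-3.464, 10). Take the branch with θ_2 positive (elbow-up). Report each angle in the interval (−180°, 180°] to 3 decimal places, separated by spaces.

89.999 60.001

cos θ_2 = (111.9993−8²−4²)/(2·8·4) = 0.5000; θ_2 = 60.0007° (elbow-up)
β = atan2(10.0000,-3.4640) = 109.1061°; ψ = atan2(3.4641,10.0000) = 19.1068°
θ_1 = β − ψ = 89.9993°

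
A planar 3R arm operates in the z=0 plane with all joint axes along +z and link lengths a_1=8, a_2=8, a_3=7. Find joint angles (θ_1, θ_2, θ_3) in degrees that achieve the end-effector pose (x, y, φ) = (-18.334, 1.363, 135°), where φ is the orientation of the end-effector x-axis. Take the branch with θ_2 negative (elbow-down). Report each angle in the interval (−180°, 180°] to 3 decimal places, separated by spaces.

wrist centre = target − a_3·(cos φ, sin φ) = (-13.3843, -3.5867)
cos θ_2 = (192.0030−8²−8²)/(2·8·8) = 0.5000; θ_2 = -59.9985° (elbow-down)
β = atan2(-3.5867,-13.3843) = -164.9982°; ψ = atan2(-6.9281,12.0002) = -29.9992°
θ_1 = β − ψ = -134.9990°
θ_3 = φ − θ_1 − θ_2 = -30.0026° (wrapped to (-180°,180°])

-134.999 -59.998 -30.003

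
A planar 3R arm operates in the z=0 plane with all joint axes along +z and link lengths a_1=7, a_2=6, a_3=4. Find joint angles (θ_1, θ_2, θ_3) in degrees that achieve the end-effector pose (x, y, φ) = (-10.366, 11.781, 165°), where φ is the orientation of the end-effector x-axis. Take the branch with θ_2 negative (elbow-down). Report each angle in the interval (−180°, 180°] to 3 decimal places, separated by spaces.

134.995 -29.994 59.999

wrist centre = target − a_3·(cos φ, sin φ) = (-6.5023, 10.7457)
cos θ_2 = (157.7504−7²−6²)/(2·7·6) = 0.8661; θ_2 = -29.9941° (elbow-down)
β = atan2(10.7457,-6.5023) = 121.1784°; ψ = atan2(-2.9995,12.1965) = -13.8165°
θ_1 = β − ψ = 134.9949°
θ_3 = φ − θ_1 − θ_2 = 59.9992° (wrapped to (-180°,180°])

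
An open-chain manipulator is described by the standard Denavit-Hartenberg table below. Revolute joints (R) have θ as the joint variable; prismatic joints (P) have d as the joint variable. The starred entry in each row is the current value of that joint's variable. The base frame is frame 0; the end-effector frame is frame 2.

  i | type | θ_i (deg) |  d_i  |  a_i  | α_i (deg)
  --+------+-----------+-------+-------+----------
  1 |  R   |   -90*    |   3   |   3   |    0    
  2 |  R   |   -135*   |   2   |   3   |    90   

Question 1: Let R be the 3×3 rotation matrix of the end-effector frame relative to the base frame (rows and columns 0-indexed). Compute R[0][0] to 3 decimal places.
End-effector x-axis (col 0 of R) = (-0.7071,0.7071,0.0000)
R[0][0] = -0.7071

-0.707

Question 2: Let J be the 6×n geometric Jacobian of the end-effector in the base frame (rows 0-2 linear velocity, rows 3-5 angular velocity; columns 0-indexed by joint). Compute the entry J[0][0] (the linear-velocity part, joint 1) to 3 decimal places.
0.879

axis z_0 = ẑ; lever o_n−o_0 = (-2.1213,-0.8787,5.0000)
cross product → J_v[:, 0] = (0.8787,-2.1213,0.0000)
J_ω[:, 0] = z_0
entry J[0][0] = 0.8787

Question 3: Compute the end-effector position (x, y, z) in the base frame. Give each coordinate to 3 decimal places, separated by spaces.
after link 1: o_1 = (0.0000, -3.0000, 3.0000)
after link 2: o_2 = (-2.1213, -0.8787, 5.0000)

-2.121 -0.879 5.000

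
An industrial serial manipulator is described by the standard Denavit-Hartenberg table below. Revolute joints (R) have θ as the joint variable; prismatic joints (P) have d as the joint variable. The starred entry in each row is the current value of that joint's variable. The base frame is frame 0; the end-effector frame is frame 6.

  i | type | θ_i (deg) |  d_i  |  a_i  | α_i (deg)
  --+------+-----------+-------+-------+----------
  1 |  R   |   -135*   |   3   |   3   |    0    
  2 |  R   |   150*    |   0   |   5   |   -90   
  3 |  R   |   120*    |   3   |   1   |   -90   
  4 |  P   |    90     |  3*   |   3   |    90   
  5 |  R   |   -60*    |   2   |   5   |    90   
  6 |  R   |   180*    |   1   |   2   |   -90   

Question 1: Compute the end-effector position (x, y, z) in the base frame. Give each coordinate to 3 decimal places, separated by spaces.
after link 1: o_1 = (-2.1213, -2.1213, 3.0000)
after link 2: o_2 = (2.7083, -0.8272, 3.0000)
after link 3: o_3 = (1.4489, 1.9411, 2.1340)
after link 4: o_4 = (-0.2842, -1.6291, 3.6340)
after link 5: o_5 = (3.0191, -3.3321, -0.2631)
after link 6: o_6 = (1.5055, -1.8058, 0.3529)

1.506 -1.806 0.353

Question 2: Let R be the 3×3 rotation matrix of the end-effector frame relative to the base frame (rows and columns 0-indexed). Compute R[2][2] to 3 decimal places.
0.866

End-effector z-axis (col 2 of R) = (0.4830,0.1294,0.8660)
R[2][2] = 0.8660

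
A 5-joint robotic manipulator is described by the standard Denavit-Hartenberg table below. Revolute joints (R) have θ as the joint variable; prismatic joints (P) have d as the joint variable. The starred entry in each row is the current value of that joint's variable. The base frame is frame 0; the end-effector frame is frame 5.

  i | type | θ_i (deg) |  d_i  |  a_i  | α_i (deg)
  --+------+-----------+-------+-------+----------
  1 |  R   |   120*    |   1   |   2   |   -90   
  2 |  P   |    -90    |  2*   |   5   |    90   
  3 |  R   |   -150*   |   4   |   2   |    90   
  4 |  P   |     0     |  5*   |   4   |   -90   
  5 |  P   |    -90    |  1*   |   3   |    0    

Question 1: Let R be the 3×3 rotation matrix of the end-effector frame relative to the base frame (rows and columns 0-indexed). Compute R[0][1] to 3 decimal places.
End-effector y-axis (col 1 of R) = (0.4330,0.2500,-0.8660)
R[0][1] = 0.4330

0.433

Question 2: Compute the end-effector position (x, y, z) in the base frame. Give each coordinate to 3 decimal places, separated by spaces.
-3.634 -5.562 -3.196

after link 1: o_1 = (-1.0000, 1.7321, 1.0000)
after link 2: o_2 = (-2.7321, 0.7321, 6.0000)
after link 3: o_3 = (0.1340, -2.2321, 4.2679)
after link 4: o_4 = (-1.8840, -3.3971, -1.6962)
after link 5: o_5 = (-3.6340, -5.5622, -3.1962)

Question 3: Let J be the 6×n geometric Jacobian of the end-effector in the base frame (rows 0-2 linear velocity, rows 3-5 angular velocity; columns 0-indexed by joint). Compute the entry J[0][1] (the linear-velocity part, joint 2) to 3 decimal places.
prismatic axis z_1 = (-0.8660,-0.5000,0.0000)
J_v[:, 1] = z_1; J_ω[:, 1] = (0,0,0)
entry J[0][1] = -0.8660

-0.866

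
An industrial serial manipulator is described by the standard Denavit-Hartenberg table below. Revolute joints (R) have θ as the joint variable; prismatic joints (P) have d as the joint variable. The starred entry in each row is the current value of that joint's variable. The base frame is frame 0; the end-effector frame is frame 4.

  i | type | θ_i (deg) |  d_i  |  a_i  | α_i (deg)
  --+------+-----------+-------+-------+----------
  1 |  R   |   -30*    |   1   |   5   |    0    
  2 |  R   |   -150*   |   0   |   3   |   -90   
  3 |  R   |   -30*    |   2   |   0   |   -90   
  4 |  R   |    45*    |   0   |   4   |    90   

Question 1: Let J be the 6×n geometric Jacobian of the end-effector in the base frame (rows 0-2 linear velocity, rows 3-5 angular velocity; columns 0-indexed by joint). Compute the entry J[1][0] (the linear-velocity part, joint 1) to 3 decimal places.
axis z_0 = ẑ; lever o_n−o_0 = (-1.1194,-1.6716,2.4142)
cross product → J_v[:, 0] = (1.6716,-1.1194,0.0000)
J_ω[:, 0] = z_0
entry J[1][0] = -1.1194

-1.119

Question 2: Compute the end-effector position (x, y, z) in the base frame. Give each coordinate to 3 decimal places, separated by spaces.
-1.119 -1.672 2.414

after link 1: o_1 = (4.3301, -2.5000, 1.0000)
after link 2: o_2 = (1.3301, -2.5000, 1.0000)
after link 3: o_3 = (1.3301, -4.5000, 1.0000)
after link 4: o_4 = (-1.1194, -1.6716, 2.4142)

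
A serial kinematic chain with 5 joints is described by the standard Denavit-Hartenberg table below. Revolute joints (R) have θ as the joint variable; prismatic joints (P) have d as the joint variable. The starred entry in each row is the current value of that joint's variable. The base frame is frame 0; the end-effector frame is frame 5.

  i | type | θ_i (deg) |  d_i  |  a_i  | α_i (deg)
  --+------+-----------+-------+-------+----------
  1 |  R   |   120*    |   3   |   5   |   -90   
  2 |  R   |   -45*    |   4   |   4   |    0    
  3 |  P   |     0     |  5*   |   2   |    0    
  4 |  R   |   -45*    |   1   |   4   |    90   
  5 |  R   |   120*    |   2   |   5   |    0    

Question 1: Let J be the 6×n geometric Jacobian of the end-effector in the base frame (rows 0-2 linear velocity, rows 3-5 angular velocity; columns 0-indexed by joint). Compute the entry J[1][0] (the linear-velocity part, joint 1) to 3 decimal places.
axis z_0 = ẑ; lever o_n−o_0 = (-16.0316,-0.8928,8.7426)
cross product → J_v[:, 0] = (0.8928,-16.0316,0.0000)
J_ω[:, 0] = z_0
entry J[1][0] = -16.0316

-16.032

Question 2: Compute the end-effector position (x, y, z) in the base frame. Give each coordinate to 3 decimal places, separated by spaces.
after link 1: o_1 = (-2.5000, 4.3301, 3.0000)
after link 2: o_2 = (-7.3783, 4.7796, 5.8284)
after link 3: o_3 = (-12.4155, 3.5044, 7.2426)
after link 4: o_4 = (-13.2816, 3.0044, 11.2426)
after link 5: o_5 = (-16.0316, -0.8928, 8.7426)

-16.032 -0.893 8.743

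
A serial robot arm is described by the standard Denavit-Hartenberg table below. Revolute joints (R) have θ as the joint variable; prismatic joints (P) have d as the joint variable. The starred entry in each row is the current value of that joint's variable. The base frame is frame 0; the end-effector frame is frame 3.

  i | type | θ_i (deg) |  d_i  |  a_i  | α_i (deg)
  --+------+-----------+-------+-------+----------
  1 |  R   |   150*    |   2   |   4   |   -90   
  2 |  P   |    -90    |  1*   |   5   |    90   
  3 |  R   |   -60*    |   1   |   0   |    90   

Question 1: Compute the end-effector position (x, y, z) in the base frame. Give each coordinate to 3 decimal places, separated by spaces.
-3.098 0.634 7.000

after link 1: o_1 = (-3.4641, 2.0000, 2.0000)
after link 2: o_2 = (-3.9641, 1.1340, 7.0000)
after link 3: o_3 = (-3.0981, 0.6340, 7.0000)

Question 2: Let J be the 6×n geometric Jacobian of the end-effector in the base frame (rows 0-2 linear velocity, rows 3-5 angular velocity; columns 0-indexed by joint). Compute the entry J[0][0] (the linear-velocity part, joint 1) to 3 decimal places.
-0.634

axis z_0 = ẑ; lever o_n−o_0 = (-3.0981,0.6340,7.0000)
cross product → J_v[:, 0] = (-0.6340,-3.0981,0.0000)
J_ω[:, 0] = z_0
entry J[0][0] = -0.6340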